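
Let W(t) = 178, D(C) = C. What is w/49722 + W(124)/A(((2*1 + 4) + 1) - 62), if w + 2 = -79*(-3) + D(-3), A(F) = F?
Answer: -4418878/1367355 ≈ -3.2317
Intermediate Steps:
w = 232 (w = -2 + (-79*(-3) - 3) = -2 + (237 - 3) = -2 + 234 = 232)
w/49722 + W(124)/A(((2*1 + 4) + 1) - 62) = 232/49722 + 178/(((2*1 + 4) + 1) - 62) = 232*(1/49722) + 178/(((2 + 4) + 1) - 62) = 116/24861 + 178/((6 + 1) - 62) = 116/24861 + 178/(7 - 62) = 116/24861 + 178/(-55) = 116/24861 + 178*(-1/55) = 116/24861 - 178/55 = -4418878/1367355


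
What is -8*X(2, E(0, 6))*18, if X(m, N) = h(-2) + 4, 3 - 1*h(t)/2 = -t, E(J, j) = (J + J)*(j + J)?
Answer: -864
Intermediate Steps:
E(J, j) = 2*J*(J + j) (E(J, j) = (2*J)*(J + j) = 2*J*(J + j))
h(t) = 6 + 2*t (h(t) = 6 - (-2)*t = 6 + 2*t)
X(m, N) = 6 (X(m, N) = (6 + 2*(-2)) + 4 = (6 - 4) + 4 = 2 + 4 = 6)
-8*X(2, E(0, 6))*18 = -8*6*18 = -48*18 = -864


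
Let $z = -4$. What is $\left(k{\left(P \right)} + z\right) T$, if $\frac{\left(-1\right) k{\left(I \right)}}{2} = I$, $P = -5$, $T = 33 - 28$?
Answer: $30$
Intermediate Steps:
$T = 5$
$k{\left(I \right)} = - 2 I$
$\left(k{\left(P \right)} + z\right) T = \left(\left(-2\right) \left(-5\right) - 4\right) 5 = \left(10 - 4\right) 5 = 6 \cdot 5 = 30$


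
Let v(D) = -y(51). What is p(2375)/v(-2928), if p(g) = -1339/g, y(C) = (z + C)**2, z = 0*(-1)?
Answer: 1339/6177375 ≈ 0.00021676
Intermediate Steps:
z = 0
y(C) = C**2 (y(C) = (0 + C)**2 = C**2)
v(D) = -2601 (v(D) = -1*51**2 = -1*2601 = -2601)
p(2375)/v(-2928) = -1339/2375/(-2601) = -1339*1/2375*(-1/2601) = -1339/2375*(-1/2601) = 1339/6177375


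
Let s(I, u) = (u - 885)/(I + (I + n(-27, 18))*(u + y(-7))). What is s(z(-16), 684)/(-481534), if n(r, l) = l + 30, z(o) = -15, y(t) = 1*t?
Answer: 67/3583576028 ≈ 1.8696e-8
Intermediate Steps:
y(t) = t
n(r, l) = 30 + l
s(I, u) = (-885 + u)/(I + (-7 + u)*(48 + I)) (s(I, u) = (u - 885)/(I + (I + (30 + 18))*(u - 7)) = (-885 + u)/(I + (I + 48)*(-7 + u)) = (-885 + u)/(I + (48 + I)*(-7 + u)) = (-885 + u)/(I + (-7 + u)*(48 + I)))
s(z(-16), 684)/(-481534) = ((-885 + 684)/(-336 - 6*(-15) + 48*684 - 15*684))/(-481534) = (-201/(-336 + 90 + 32832 - 10260))*(-1/481534) = (-201/22326)*(-1/481534) = ((1/22326)*(-201))*(-1/481534) = -67/7442*(-1/481534) = 67/3583576028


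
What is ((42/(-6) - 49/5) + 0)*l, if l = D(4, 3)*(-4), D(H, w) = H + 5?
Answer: 3024/5 ≈ 604.80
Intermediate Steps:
D(H, w) = 5 + H
l = -36 (l = (5 + 4)*(-4) = 9*(-4) = -36)
((42/(-6) - 49/5) + 0)*l = ((42/(-6) - 49/5) + 0)*(-36) = ((42*(-⅙) - 49*⅕) + 0)*(-36) = ((-7 - 49/5) + 0)*(-36) = (-84/5 + 0)*(-36) = -84/5*(-36) = 3024/5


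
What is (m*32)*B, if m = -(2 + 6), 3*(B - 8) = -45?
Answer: 1792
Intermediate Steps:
B = -7 (B = 8 + (⅓)*(-45) = 8 - 15 = -7)
m = -8 (m = -1*8 = -8)
(m*32)*B = -8*32*(-7) = -256*(-7) = 1792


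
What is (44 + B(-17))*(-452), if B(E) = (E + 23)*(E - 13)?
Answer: 61472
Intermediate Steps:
B(E) = (-13 + E)*(23 + E) (B(E) = (23 + E)*(-13 + E) = (-13 + E)*(23 + E))
(44 + B(-17))*(-452) = (44 + (-299 + (-17)**2 + 10*(-17)))*(-452) = (44 + (-299 + 289 - 170))*(-452) = (44 - 180)*(-452) = -136*(-452) = 61472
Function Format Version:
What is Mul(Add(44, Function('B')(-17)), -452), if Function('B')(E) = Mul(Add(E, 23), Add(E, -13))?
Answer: 61472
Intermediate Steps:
Function('B')(E) = Mul(Add(-13, E), Add(23, E)) (Function('B')(E) = Mul(Add(23, E), Add(-13, E)) = Mul(Add(-13, E), Add(23, E)))
Mul(Add(44, Function('B')(-17)), -452) = Mul(Add(44, Add(-299, Pow(-17, 2), Mul(10, -17))), -452) = Mul(Add(44, Add(-299, 289, -170)), -452) = Mul(Add(44, -180), -452) = Mul(-136, -452) = 61472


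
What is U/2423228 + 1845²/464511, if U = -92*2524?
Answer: 678405460201/93801338459 ≈ 7.2324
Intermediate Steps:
U = -232208
U/2423228 + 1845²/464511 = -232208/2423228 + 1845²/464511 = -232208*1/2423228 + 3404025*(1/464511) = -58052/605807 + 1134675/154837 = 678405460201/93801338459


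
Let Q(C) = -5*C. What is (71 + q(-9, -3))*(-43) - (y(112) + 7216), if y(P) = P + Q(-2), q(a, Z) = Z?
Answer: -10262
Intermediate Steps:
y(P) = 10 + P (y(P) = P - 5*(-2) = P + 10 = 10 + P)
(71 + q(-9, -3))*(-43) - (y(112) + 7216) = (71 - 3)*(-43) - ((10 + 112) + 7216) = 68*(-43) - (122 + 7216) = -2924 - 1*7338 = -2924 - 7338 = -10262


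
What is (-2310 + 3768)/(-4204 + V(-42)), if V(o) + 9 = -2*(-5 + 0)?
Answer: -162/467 ≈ -0.34690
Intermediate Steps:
V(o) = 1 (V(o) = -9 - 2*(-5 + 0) = -9 - 2*(-5) = -9 + 10 = 1)
(-2310 + 3768)/(-4204 + V(-42)) = (-2310 + 3768)/(-4204 + 1) = 1458/(-4203) = 1458*(-1/4203) = -162/467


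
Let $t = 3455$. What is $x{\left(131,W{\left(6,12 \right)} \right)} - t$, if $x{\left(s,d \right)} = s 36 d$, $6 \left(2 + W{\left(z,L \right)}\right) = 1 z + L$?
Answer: $1261$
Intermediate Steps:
$W{\left(z,L \right)} = -2 + \frac{L}{6} + \frac{z}{6}$ ($W{\left(z,L \right)} = -2 + \frac{1 z + L}{6} = -2 + \frac{z + L}{6} = -2 + \frac{L + z}{6} = -2 + \left(\frac{L}{6} + \frac{z}{6}\right) = -2 + \frac{L}{6} + \frac{z}{6}$)
$x{\left(s,d \right)} = 36 d s$ ($x{\left(s,d \right)} = 36 s d = 36 d s$)
$x{\left(131,W{\left(6,12 \right)} \right)} - t = 36 \left(-2 + \frac{1}{6} \cdot 12 + \frac{1}{6} \cdot 6\right) 131 - 3455 = 36 \left(-2 + 2 + 1\right) 131 - 3455 = 36 \cdot 1 \cdot 131 - 3455 = 4716 - 3455 = 1261$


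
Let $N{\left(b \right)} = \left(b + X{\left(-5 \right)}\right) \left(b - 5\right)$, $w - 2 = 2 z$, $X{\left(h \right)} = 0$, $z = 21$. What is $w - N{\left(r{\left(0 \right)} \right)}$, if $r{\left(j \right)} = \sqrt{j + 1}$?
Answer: $48$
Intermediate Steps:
$r{\left(j \right)} = \sqrt{1 + j}$
$w = 44$ ($w = 2 + 2 \cdot 21 = 2 + 42 = 44$)
$N{\left(b \right)} = b \left(-5 + b\right)$ ($N{\left(b \right)} = \left(b + 0\right) \left(b - 5\right) = b \left(-5 + b\right)$)
$w - N{\left(r{\left(0 \right)} \right)} = 44 - \sqrt{1 + 0} \left(-5 + \sqrt{1 + 0}\right) = 44 - \sqrt{1} \left(-5 + \sqrt{1}\right) = 44 - 1 \left(-5 + 1\right) = 44 - 1 \left(-4\right) = 44 - -4 = 44 + 4 = 48$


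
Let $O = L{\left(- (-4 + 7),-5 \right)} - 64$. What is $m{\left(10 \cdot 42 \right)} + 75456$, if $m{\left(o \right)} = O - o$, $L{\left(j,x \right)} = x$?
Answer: $74967$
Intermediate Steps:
$O = -69$ ($O = -5 - 64 = -69$)
$m{\left(o \right)} = -69 - o$
$m{\left(10 \cdot 42 \right)} + 75456 = \left(-69 - 10 \cdot 42\right) + 75456 = \left(-69 - 420\right) + 75456 = -489 + 75456 = 74967$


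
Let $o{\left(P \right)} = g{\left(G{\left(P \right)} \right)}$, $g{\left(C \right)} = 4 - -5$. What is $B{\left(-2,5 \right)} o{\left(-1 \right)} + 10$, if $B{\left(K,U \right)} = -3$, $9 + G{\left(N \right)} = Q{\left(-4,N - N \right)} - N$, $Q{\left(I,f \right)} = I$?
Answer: $-17$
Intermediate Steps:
$G{\left(N \right)} = -13 - N$ ($G{\left(N \right)} = -9 - \left(4 + N\right) = -13 - N$)
$g{\left(C \right)} = 9$ ($g{\left(C \right)} = 4 + 5 = 9$)
$o{\left(P \right)} = 9$
$B{\left(-2,5 \right)} o{\left(-1 \right)} + 10 = \left(-3\right) 9 + 10 = -27 + 10 = -17$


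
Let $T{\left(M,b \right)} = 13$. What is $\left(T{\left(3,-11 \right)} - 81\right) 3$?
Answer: $-204$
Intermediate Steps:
$\left(T{\left(3,-11 \right)} - 81\right) 3 = \left(13 - 81\right) 3 = \left(-68\right) 3 = -204$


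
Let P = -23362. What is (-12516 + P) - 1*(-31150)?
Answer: -4728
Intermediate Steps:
(-12516 + P) - 1*(-31150) = (-12516 - 23362) - 1*(-31150) = -35878 + 31150 = -4728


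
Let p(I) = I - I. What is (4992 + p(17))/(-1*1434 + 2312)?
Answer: 2496/439 ≈ 5.6856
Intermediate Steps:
p(I) = 0
(4992 + p(17))/(-1*1434 + 2312) = (4992 + 0)/(-1*1434 + 2312) = 4992/(-1434 + 2312) = 4992/878 = 4992*(1/878) = 2496/439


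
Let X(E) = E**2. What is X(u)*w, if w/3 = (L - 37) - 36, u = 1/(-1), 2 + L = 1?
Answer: -222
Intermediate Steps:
L = -1 (L = -2 + 1 = -1)
u = -1
w = -222 (w = 3*((-1 - 37) - 36) = 3*(-38 - 36) = 3*(-74) = -222)
X(u)*w = (-1)**2*(-222) = 1*(-222) = -222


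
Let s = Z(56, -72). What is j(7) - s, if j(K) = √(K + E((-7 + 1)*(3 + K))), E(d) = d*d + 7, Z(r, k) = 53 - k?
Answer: -125 + √3614 ≈ -64.883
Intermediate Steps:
E(d) = 7 + d² (E(d) = d² + 7 = 7 + d²)
s = 125 (s = 53 - 1*(-72) = 53 + 72 = 125)
j(K) = √(7 + K + (-18 - 6*K)²) (j(K) = √(K + (7 + ((-7 + 1)*(3 + K))²)) = √(K + (7 + (-6*(3 + K))²)) = √(K + (7 + (-18 - 6*K)²)) = √(7 + K + (-18 - 6*K)²))
j(7) - s = √(7 + 7 + 36*(3 + 7)²) - 1*125 = √(7 + 7 + 36*10²) - 125 = √(7 + 7 + 36*100) - 125 = √(7 + 7 + 3600) - 125 = √3614 - 125 = -125 + √3614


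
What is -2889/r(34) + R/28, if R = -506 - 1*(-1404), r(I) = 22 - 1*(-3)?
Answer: -29221/350 ≈ -83.489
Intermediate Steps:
r(I) = 25 (r(I) = 22 + 3 = 25)
R = 898 (R = -506 + 1404 = 898)
-2889/r(34) + R/28 = -2889/25 + 898/28 = -2889*1/25 + 898*(1/28) = -2889/25 + 449/14 = -29221/350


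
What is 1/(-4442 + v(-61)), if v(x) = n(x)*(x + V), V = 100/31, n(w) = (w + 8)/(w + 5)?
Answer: -1736/7806235 ≈ -0.00022239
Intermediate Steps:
n(w) = (8 + w)/(5 + w)
V = 100/31 (V = 100*(1/31) = 100/31 ≈ 3.2258)
v(x) = (8 + x)*(100/31 + x)/(5 + x) (v(x) = ((8 + x)/(5 + x))*(x + 100/31) = ((8 + x)/(5 + x))*(100/31 + x) = (8 + x)*(100/31 + x)/(5 + x))
1/(-4442 + v(-61)) = 1/(-4442 + (8 - 61)*(100 + 31*(-61))/(31*(5 - 61))) = 1/(-4442 + (1/31)*(-53)*(100 - 1891)/(-56)) = 1/(-4442 + (1/31)*(-1/56)*(-53)*(-1791)) = 1/(-4442 - 94923/1736) = 1/(-7806235/1736) = -1736/7806235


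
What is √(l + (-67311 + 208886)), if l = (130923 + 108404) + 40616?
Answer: √421518 ≈ 649.24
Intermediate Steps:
l = 279943 (l = 239327 + 40616 = 279943)
√(l + (-67311 + 208886)) = √(279943 + (-67311 + 208886)) = √(279943 + 141575) = √421518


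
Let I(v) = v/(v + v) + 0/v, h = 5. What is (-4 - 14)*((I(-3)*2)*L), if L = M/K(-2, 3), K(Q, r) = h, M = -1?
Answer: 18/5 ≈ 3.6000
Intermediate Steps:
K(Q, r) = 5
I(v) = 1/2 (I(v) = v/((2*v)) + 0 = v*(1/(2*v)) + 0 = 1/2 + 0 = 1/2)
L = -1/5 ≈ -0.20000
(-4 - 14)*((I(-3)*2)*L) = (-4 - 14)*(((1/2)*2)*(-1/5)) = -18*(-1)/5 = -18*(-1/5) = 18/5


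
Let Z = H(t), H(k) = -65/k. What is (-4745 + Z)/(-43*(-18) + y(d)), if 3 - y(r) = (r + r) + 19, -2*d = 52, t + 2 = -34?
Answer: -34151/5832 ≈ -5.8558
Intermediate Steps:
t = -36 (t = -2 - 34 = -36)
d = -26 (d = -1/2*52 = -26)
y(r) = -16 - 2*r (y(r) = 3 - ((r + r) + 19) = 3 - (2*r + 19) = 3 - (19 + 2*r) = 3 + (-19 - 2*r) = -16 - 2*r)
Z = 65/36 (Z = -65/(-36) = -65*(-1/36) = 65/36 ≈ 1.8056)
(-4745 + Z)/(-43*(-18) + y(d)) = (-4745 + 65/36)/(-43*(-18) + (-16 - 2*(-26))) = -170755/(36*(774 + (-16 + 52))) = -170755/(36*(774 + 36)) = -170755/36/810 = -170755/36*1/810 = -34151/5832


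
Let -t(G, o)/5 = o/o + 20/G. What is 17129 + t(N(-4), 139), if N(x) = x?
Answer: 17149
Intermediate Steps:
t(G, o) = -5 - 100/G (t(G, o) = -5*(o/o + 20/G) = -5*(1 + 20/G) = -5 - 100/G)
17129 + t(N(-4), 139) = 17129 + (-5 - 100/(-4)) = 17129 + (-5 - 100*(-1/4)) = 17129 + (-5 + 25) = 17129 + 20 = 17149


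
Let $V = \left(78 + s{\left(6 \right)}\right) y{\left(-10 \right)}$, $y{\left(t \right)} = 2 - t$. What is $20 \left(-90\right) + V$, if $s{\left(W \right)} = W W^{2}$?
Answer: $1728$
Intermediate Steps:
$s{\left(W \right)} = W^{3}$
$V = 3528$ ($V = \left(78 + 6^{3}\right) \left(2 - -10\right) = \left(78 + 216\right) \left(2 + 10\right) = 294 \cdot 12 = 3528$)
$20 \left(-90\right) + V = 20 \left(-90\right) + 3528 = -1800 + 3528 = 1728$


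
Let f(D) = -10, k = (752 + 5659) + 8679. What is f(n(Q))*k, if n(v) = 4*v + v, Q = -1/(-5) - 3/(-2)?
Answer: -150900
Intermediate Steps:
Q = 17/10 (Q = -1*(-⅕) - 3*(-½) = ⅕ + 3/2 = 17/10 ≈ 1.7000)
n(v) = 5*v
k = 15090 (k = 6411 + 8679 = 15090)
f(n(Q))*k = -10*15090 = -150900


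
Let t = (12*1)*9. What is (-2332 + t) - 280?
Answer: -2504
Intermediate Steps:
t = 108 (t = 12*9 = 108)
(-2332 + t) - 280 = (-2332 + 108) - 280 = -2224 - 280 = -2504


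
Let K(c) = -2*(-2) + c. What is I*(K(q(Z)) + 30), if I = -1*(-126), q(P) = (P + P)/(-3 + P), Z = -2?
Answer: 21924/5 ≈ 4384.8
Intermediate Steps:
q(P) = 2*P/(-3 + P) (q(P) = (2*P)/(-3 + P) = 2*P/(-3 + P))
I = 126
K(c) = 4 + c
I*(K(q(Z)) + 30) = 126*((4 + 2*(-2)/(-3 - 2)) + 30) = 126*((4 + 2*(-2)/(-5)) + 30) = 126*((4 + 2*(-2)*(-⅕)) + 30) = 126*((4 + ⅘) + 30) = 126*(24/5 + 30) = 126*(174/5) = 21924/5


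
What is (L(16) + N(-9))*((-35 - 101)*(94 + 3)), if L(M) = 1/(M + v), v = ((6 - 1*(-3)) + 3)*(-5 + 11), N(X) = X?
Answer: 1304359/11 ≈ 1.1858e+5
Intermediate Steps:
v = 72 (v = ((6 + 3) + 3)*6 = (9 + 3)*6 = 12*6 = 72)
L(M) = 1/(72 + M) (L(M) = 1/(M + 72) = 1/(72 + M))
(L(16) + N(-9))*((-35 - 101)*(94 + 3)) = (1/(72 + 16) - 9)*((-35 - 101)*(94 + 3)) = (1/88 - 9)*(-136*97) = (1/88 - 9)*(-13192) = -791/88*(-13192) = 1304359/11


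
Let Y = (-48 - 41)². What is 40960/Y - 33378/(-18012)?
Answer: 167026443/23778842 ≈ 7.0242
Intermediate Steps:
Y = 7921 (Y = (-89)² = 7921)
40960/Y - 33378/(-18012) = 40960/7921 - 33378/(-18012) = 40960*(1/7921) - 33378*(-1/18012) = 40960/7921 + 5563/3002 = 167026443/23778842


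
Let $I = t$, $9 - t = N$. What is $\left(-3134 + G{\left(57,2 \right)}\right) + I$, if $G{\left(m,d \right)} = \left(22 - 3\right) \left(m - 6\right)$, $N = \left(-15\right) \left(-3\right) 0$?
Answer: $-2156$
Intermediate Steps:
$N = 0$ ($N = 45 \cdot 0 = 0$)
$G{\left(m,d \right)} = -114 + 19 m$ ($G{\left(m,d \right)} = \left(22 + \left(-3 + 0\right)\right) \left(-6 + m\right) = \left(22 - 3\right) \left(-6 + m\right) = 19 \left(-6 + m\right) = -114 + 19 m$)
$t = 9$ ($t = 9 - 0 = 9 + 0 = 9$)
$I = 9$
$\left(-3134 + G{\left(57,2 \right)}\right) + I = \left(-3134 + \left(-114 + 19 \cdot 57\right)\right) + 9 = \left(-3134 + \left(-114 + 1083\right)\right) + 9 = \left(-3134 + 969\right) + 9 = -2165 + 9 = -2156$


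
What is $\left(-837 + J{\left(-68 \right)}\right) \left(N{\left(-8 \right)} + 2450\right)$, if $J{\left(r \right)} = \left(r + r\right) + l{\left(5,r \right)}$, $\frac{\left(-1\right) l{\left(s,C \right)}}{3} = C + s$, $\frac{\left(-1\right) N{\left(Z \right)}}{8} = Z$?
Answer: $-1970976$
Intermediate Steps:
$N{\left(Z \right)} = - 8 Z$
$l{\left(s,C \right)} = - 3 C - 3 s$ ($l{\left(s,C \right)} = - 3 \left(C + s\right) = - 3 C - 3 s$)
$J{\left(r \right)} = -15 - r$ ($J{\left(r \right)} = \left(r + r\right) - \left(15 + 3 r\right) = 2 r - \left(15 + 3 r\right) = -15 - r$)
$\left(-837 + J{\left(-68 \right)}\right) \left(N{\left(-8 \right)} + 2450\right) = \left(-837 - -53\right) \left(\left(-8\right) \left(-8\right) + 2450\right) = \left(-837 + \left(-15 + 68\right)\right) \left(64 + 2450\right) = \left(-837 + 53\right) 2514 = \left(-784\right) 2514 = -1970976$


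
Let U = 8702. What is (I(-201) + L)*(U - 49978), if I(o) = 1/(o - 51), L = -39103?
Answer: 101682982283/63 ≈ 1.6140e+9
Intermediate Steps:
I(o) = 1/(-51 + o)
(I(-201) + L)*(U - 49978) = (1/(-51 - 201) - 39103)*(8702 - 49978) = (1/(-252) - 39103)*(-41276) = (-1/252 - 39103)*(-41276) = -9853957/252*(-41276) = 101682982283/63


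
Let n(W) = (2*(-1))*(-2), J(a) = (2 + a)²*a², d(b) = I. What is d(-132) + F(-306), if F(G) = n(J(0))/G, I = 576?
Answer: 88126/153 ≈ 575.99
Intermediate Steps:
d(b) = 576
J(a) = a²*(2 + a)²
n(W) = 4 (n(W) = -2*(-2) = 4)
F(G) = 4/G
d(-132) + F(-306) = 576 + 4/(-306) = 576 + 4*(-1/306) = 576 - 2/153 = 88126/153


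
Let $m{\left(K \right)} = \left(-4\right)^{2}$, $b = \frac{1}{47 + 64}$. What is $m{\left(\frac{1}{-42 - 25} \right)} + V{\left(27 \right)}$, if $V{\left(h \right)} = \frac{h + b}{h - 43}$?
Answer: $\frac{12709}{888} \approx 14.312$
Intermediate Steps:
$b = \frac{1}{111} \approx 0.009009$
$V{\left(h \right)} = \frac{\frac{1}{111} + h}{-43 + h}$ ($V{\left(h \right)} = \frac{h + \frac{1}{111}}{h - 43} = \frac{\frac{1}{111} + h}{-43 + h}$)
$m{\left(K \right)} = 16$
$m{\left(\frac{1}{-42 - 25} \right)} + V{\left(27 \right)} = 16 + \frac{\frac{1}{111} + 27}{-43 + 27} = 16 + \frac{1}{-16} \cdot \frac{2998}{111} = 16 - \frac{1499}{888} = \frac{12709}{888}$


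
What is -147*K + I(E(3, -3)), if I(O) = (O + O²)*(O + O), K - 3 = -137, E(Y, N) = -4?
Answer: 19602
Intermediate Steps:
K = -134 (K = 3 - 137 = -134)
I(O) = 2*O*(O + O²) (I(O) = (O + O²)*(2*O) = 2*O*(O + O²))
-147*K + I(E(3, -3)) = -147*(-134) + 2*(-4)²*(1 - 4) = 19698 + 2*16*(-3) = 19698 - 96 = 19602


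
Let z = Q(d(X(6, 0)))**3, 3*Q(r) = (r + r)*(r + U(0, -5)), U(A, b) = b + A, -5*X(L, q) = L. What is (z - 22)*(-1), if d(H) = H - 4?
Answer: -690463354/15625 ≈ -44190.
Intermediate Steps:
X(L, q) = -L/5
U(A, b) = A + b
d(H) = -4 + H
Q(r) = 2*r*(-5 + r)/3 (Q(r) = ((r + r)*(r + (0 - 5)))/3 = ((2*r)*(r - 5))/3 = ((2*r)*(-5 + r))/3 = (2*r*(-5 + r))/3 = 2*r*(-5 + r)/3)
z = 690807104/15625 (z = (2*(-4 - 1/5*6)*(-5 + (-4 - 1/5*6))/3)**3 = (2*(-4 - 6/5)*(-5 + (-4 - 6/5))/3)**3 = ((2/3)*(-26/5)*(-5 - 26/5))**3 = ((2/3)*(-26/5)*(-51/5))**3 = (884/25)**3 = 690807104/15625 ≈ 44212.)
(z - 22)*(-1) = (690807104/15625 - 22)*(-1) = (690463354/15625)*(-1) = -690463354/15625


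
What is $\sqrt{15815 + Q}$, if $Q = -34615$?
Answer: $20 i \sqrt{47} \approx 137.11 i$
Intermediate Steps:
$\sqrt{15815 + Q} = \sqrt{15815 - 34615} = \sqrt{-18800} = 20 i \sqrt{47}$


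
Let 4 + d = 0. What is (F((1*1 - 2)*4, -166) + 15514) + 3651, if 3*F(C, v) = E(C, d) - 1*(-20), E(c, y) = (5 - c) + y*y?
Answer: 19180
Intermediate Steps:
d = -4 (d = -4 + 0 = -4)
E(c, y) = 5 + y**2 - c (E(c, y) = (5 - c) + y**2 = 5 + y**2 - c)
F(C, v) = 41/3 - C/3 (F(C, v) = ((5 + (-4)**2 - C) - 1*(-20))/3 = ((5 + 16 - C) + 20)/3 = ((21 - C) + 20)/3 = (41 - C)/3 = 41/3 - C/3)
(F((1*1 - 2)*4, -166) + 15514) + 3651 = ((41/3 - (1*1 - 2)*4/3) + 15514) + 3651 = ((41/3 - (1 - 2)*4/3) + 15514) + 3651 = ((41/3 - (-1)*4/3) + 15514) + 3651 = ((41/3 - 1/3*(-4)) + 15514) + 3651 = ((41/3 + 4/3) + 15514) + 3651 = (15 + 15514) + 3651 = 15529 + 3651 = 19180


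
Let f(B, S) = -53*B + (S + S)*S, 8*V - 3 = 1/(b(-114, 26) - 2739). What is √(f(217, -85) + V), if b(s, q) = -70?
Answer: √33139177/106 ≈ 54.308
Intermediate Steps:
V = 4213/11236 (V = 3/8 + 1/(8*(-70 - 2739)) = 3/8 + (⅛)/(-2809) = 3/8 + (⅛)*(-1/2809) = 3/8 - 1/22472 = 4213/11236 ≈ 0.37496)
f(B, S) = -53*B + 2*S² (f(B, S) = -53*B + (2*S)*S = -53*B + 2*S²)
√(f(217, -85) + V) = √((-53*217 + 2*(-85)²) + 4213/11236) = √((-11501 + 2*7225) + 4213/11236) = √((-11501 + 14450) + 4213/11236) = √(2949 + 4213/11236) = √(33139177/11236) = √33139177/106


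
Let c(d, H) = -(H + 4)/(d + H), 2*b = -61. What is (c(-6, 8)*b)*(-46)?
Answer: -8418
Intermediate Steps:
b = -61/2 (b = (1/2)*(-61) = -61/2 ≈ -30.500)
c(d, H) = -(4 + H)/(H + d)
(c(-6, 8)*b)*(-46) = (((-4 - 1*8)/(8 - 6))*(-61/2))*(-46) = (((-4 - 8)/2)*(-61/2))*(-46) = (((1/2)*(-12))*(-61/2))*(-46) = -6*(-61/2)*(-46) = 183*(-46) = -8418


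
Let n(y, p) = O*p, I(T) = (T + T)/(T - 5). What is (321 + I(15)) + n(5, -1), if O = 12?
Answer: 312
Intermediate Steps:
I(T) = 2*T/(-5 + T) (I(T) = (2*T)/(-5 + T) = 2*T/(-5 + T))
n(y, p) = 12*p
(321 + I(15)) + n(5, -1) = (321 + 2*15/(-5 + 15)) + 12*(-1) = (321 + 2*15/10) - 12 = (321 + 2*15*(⅒)) - 12 = (321 + 3) - 12 = 324 - 12 = 312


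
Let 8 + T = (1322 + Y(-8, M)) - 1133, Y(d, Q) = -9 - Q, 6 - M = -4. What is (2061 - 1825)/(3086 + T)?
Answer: 59/812 ≈ 0.072660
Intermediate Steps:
M = 10 (M = 6 - 1*(-4) = 6 + 4 = 10)
T = 162 (T = -8 + ((1322 + (-9 - 1*10)) - 1133) = -8 + ((1322 + (-9 - 10)) - 1133) = -8 + ((1322 - 19) - 1133) = -8 + (1303 - 1133) = -8 + 170 = 162)
(2061 - 1825)/(3086 + T) = (2061 - 1825)/(3086 + 162) = 236/3248 = 236*(1/3248) = 59/812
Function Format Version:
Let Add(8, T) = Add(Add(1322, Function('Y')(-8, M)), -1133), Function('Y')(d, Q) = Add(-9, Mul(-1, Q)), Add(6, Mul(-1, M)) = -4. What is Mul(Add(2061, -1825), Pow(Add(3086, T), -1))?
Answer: Rational(59, 812) ≈ 0.072660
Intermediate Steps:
M = 10 (M = Add(6, Mul(-1, -4)) = Add(6, 4) = 10)
T = 162 (T = Add(-8, Add(Add(1322, Add(-9, Mul(-1, 10))), -1133)) = Add(-8, Add(Add(1322, Add(-9, -10)), -1133)) = Add(-8, Add(Add(1322, -19), -1133)) = Add(-8, Add(1303, -1133)) = Add(-8, 170) = 162)
Mul(Add(2061, -1825), Pow(Add(3086, T), -1)) = Mul(Add(2061, -1825), Pow(Add(3086, 162), -1)) = Mul(236, Pow(3248, -1)) = Mul(236, Rational(1, 3248)) = Rational(59, 812)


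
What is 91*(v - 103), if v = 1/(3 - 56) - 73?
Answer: -848939/53 ≈ -16018.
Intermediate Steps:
v = -3870/53 (v = 1/(-53) - 73 = -1/53 - 73 = -3870/53 ≈ -73.019)
91*(v - 103) = 91*(-3870/53 - 103) = 91*(-9329/53) = -848939/53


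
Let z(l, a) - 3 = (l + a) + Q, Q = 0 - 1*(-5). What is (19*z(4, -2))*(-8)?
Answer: -1520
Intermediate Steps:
Q = 5 (Q = 0 + 5 = 5)
z(l, a) = 8 + a + l (z(l, a) = 3 + ((l + a) + 5) = 3 + ((a + l) + 5) = 3 + (5 + a + l) = 8 + a + l)
(19*z(4, -2))*(-8) = (19*(8 - 2 + 4))*(-8) = (19*10)*(-8) = 190*(-8) = -1520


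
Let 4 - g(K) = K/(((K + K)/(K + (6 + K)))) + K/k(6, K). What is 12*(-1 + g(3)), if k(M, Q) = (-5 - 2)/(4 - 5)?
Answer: -288/7 ≈ -41.143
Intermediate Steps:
k(M, Q) = 7 (k(M, Q) = -7/(-1) = -7*(-1) = 7)
g(K) = 1 - 8*K/7 (g(K) = 4 - (K/(((K + K)/(K + (6 + K)))) + K/7) = 4 - (K/(((2*K)/(6 + 2*K))) + K*(⅐)) = 4 - (K/((2*K/(6 + 2*K))) + K/7) = 4 - (K*((6 + 2*K)/(2*K)) + K/7) = 4 - ((3 + K) + K/7) = 4 - (3 + 8*K/7) = 4 + (-3 - 8*K/7) = 1 - 8*K/7)
12*(-1 + g(3)) = 12*(-1 + (1 - 8/7*3)) = 12*(-1 + (1 - 24/7)) = 12*(-1 - 17/7) = 12*(-24/7) = -288/7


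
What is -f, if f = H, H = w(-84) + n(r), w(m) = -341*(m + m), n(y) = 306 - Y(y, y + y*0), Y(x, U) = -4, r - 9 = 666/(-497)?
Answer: -57598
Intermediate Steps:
r = 3807/497 (r = 9 + 666/(-497) = 9 + 666*(-1/497) = 9 - 666/497 = 3807/497 ≈ 7.6600)
n(y) = 310 (n(y) = 306 - 1*(-4) = 306 + 4 = 310)
w(m) = -682*m
H = 57598 (H = -682*(-84) + 310 = 57288 + 310 = 57598)
f = 57598
-f = -1*57598 = -57598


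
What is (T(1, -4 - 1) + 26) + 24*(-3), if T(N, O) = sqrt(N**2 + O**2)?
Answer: -46 + sqrt(26) ≈ -40.901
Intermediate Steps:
(T(1, -4 - 1) + 26) + 24*(-3) = (sqrt(1**2 + (-4 - 1)**2) + 26) + 24*(-3) = (sqrt(1 + (-5)**2) + 26) - 72 = (sqrt(1 + 25) + 26) - 72 = (sqrt(26) + 26) - 72 = (26 + sqrt(26)) - 72 = -46 + sqrt(26)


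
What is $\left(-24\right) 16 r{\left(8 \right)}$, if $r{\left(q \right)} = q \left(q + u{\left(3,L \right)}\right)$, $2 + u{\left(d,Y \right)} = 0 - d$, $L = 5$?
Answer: $-9216$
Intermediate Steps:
$u{\left(d,Y \right)} = -2 - d$ ($u{\left(d,Y \right)} = -2 + \left(0 - d\right) = -2 - d$)
$r{\left(q \right)} = q \left(-5 + q\right)$ ($r{\left(q \right)} = q \left(q - 5\right) = q \left(-5 + q\right)$)
$\left(-24\right) 16 r{\left(8 \right)} = \left(-24\right) 16 \cdot 8 \left(-5 + 8\right) = - 384 \cdot 8 \cdot 3 = \left(-384\right) 24 = -9216$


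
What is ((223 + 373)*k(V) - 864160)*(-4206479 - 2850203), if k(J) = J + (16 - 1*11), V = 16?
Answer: 6009780885208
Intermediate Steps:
k(J) = 5 + J (k(J) = J + (16 - 11) = J + 5 = 5 + J)
((223 + 373)*k(V) - 864160)*(-4206479 - 2850203) = ((223 + 373)*(5 + 16) - 864160)*(-4206479 - 2850203) = (596*21 - 864160)*(-7056682) = (12516 - 864160)*(-7056682) = -851644*(-7056682) = 6009780885208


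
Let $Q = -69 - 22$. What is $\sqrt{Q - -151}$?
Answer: $2 \sqrt{15} \approx 7.746$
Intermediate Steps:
$Q = -91$
$\sqrt{Q - -151} = \sqrt{-91 - -151} = \sqrt{-91 + 151} = \sqrt{60} = 2 \sqrt{15}$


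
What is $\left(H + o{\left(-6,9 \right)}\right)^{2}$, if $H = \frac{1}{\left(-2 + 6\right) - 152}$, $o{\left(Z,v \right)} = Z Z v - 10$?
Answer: $\frac{2159553841}{21904} \approx 98592.0$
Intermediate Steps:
$o{\left(Z,v \right)} = -10 + v Z^{2}$ ($o{\left(Z,v \right)} = Z^{2} v - 10 = v Z^{2} - 10 = -10 + v Z^{2}$)
$H = - \frac{1}{148}$ ($H = \frac{1}{4 - 152} = \frac{1}{-148} = - \frac{1}{148} \approx -0.0067568$)
$\left(H + o{\left(-6,9 \right)}\right)^{2} = \left(- \frac{1}{148} - \left(10 - 9 \left(-6\right)^{2}\right)\right)^{2} = \left(- \frac{1}{148} + \left(-10 + 9 \cdot 36\right)\right)^{2} = \left(- \frac{1}{148} + \left(-10 + 324\right)\right)^{2} = \left(- \frac{1}{148} + 314\right)^{2} = \left(\frac{46471}{148}\right)^{2} = \frac{2159553841}{21904}$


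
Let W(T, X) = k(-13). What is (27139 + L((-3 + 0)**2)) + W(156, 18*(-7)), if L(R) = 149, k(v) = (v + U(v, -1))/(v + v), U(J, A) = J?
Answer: 27289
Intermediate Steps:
k(v) = 1 (k(v) = (v + v)/(v + v) = (2*v)/((2*v)) = (2*v)*(1/(2*v)) = 1)
W(T, X) = 1
(27139 + L((-3 + 0)**2)) + W(156, 18*(-7)) = (27139 + 149) + 1 = 27288 + 1 = 27289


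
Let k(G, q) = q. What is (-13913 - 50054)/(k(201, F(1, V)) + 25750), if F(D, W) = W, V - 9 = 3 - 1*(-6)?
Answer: -63967/25768 ≈ -2.4824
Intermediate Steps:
V = 18 (V = 9 + (3 - 1*(-6)) = 9 + (3 + 6) = 9 + 9 = 18)
(-13913 - 50054)/(k(201, F(1, V)) + 25750) = (-13913 - 50054)/(18 + 25750) = -63967/25768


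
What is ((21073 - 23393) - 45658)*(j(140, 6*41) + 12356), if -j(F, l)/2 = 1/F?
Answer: -2964077413/5 ≈ -5.9282e+8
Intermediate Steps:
j(F, l) = -2/F
((21073 - 23393) - 45658)*(j(140, 6*41) + 12356) = ((21073 - 23393) - 45658)*(-2/140 + 12356) = (-2320 - 45658)*(-2*1/140 + 12356) = -47978*(-1/70 + 12356) = -47978*864919/70 = -2964077413/5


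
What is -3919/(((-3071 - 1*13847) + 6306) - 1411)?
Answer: 3919/12023 ≈ 0.32596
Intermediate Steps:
-3919/(((-3071 - 1*13847) + 6306) - 1411) = -3919/(((-3071 - 13847) + 6306) - 1411) = -3919/((-16918 + 6306) - 1411) = -3919/(-10612 - 1411) = -3919/(-12023) = -3919*(-1/12023) = 3919/12023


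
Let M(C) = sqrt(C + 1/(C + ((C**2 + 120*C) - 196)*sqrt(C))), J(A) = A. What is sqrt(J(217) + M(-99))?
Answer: sqrt(1953 + 3*sqrt(39)*sqrt((754 + 51975*I*sqrt(11))/(-33 - 2275*I*sqrt(11))))/3 ≈ 14.735 + 0.33763*I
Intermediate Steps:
M(C) = sqrt(C + 1/(C + sqrt(C)*(-196 + C**2 + 120*C))) (M(C) = sqrt(C + 1/(C + (-196 + C**2 + 120*C)*sqrt(C))) = sqrt(C + 1/(C + sqrt(C)*(-196 + C**2 + 120*C))))
sqrt(J(217) + M(-99)) = sqrt(217 + sqrt(-99 + 1/(-99 + (-99)**(5/2) - 588*I*sqrt(11) + 120*(-99)**(3/2)))) = sqrt(217 + sqrt(-99 + 1/(-99 + 29403*I*sqrt(11) - 588*I*sqrt(11) + 120*(-297*I*sqrt(11))))) = sqrt(217 + sqrt(-99 + 1/(-99 + 29403*I*sqrt(11) - 588*I*sqrt(11) - 35640*I*sqrt(11)))) = sqrt(217 + sqrt(-99 + 1/(-99 - 6825*I*sqrt(11))))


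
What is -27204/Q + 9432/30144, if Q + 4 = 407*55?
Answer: -25372491/28110536 ≈ -0.90260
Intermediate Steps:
Q = 22381 (Q = -4 + 407*55 = -4 + 22385 = 22381)
-27204/Q + 9432/30144 = -27204/22381 + 9432/30144 = -27204*1/22381 + 9432*(1/30144) = -27204/22381 + 393/1256 = -25372491/28110536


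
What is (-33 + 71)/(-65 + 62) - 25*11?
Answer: -863/3 ≈ -287.67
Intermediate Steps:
(-33 + 71)/(-65 + 62) - 25*11 = 38/(-3) - 275 = 38*(-⅓) - 275 = -38/3 - 275 = -863/3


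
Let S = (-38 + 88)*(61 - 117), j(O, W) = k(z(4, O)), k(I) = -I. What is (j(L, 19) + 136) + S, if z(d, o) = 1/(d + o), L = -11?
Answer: -18647/7 ≈ -2663.9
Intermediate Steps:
j(O, W) = -1/(4 + O)
S = -2800 (S = 50*(-56) = -2800)
(j(L, 19) + 136) + S = (-1/(4 - 11) + 136) - 2800 = (-1/(-7) + 136) - 2800 = (-1*(-⅐) + 136) - 2800 = (⅐ + 136) - 2800 = 953/7 - 2800 = -18647/7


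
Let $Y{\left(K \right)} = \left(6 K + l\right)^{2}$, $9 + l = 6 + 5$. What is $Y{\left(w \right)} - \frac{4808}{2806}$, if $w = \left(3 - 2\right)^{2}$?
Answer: $\frac{87388}{1403} \approx 62.286$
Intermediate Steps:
$l = 2$ ($l = -9 + \left(6 + 5\right) = -9 + 11 = 2$)
$w = 1$ ($w = 1^{2} = 1$)
$Y{\left(K \right)} = \left(2 + 6 K\right)^{2}$ ($Y{\left(K \right)} = \left(6 K + 2\right)^{2} = \left(2 + 6 K\right)^{2}$)
$Y{\left(w \right)} - \frac{4808}{2806} = 4 \left(1 + 3 \cdot 1\right)^{2} - \frac{4808}{2806} = 4 \left(1 + 3\right)^{2} - \frac{2404}{1403} = 4 \cdot 4^{2} - \frac{2404}{1403} = 4 \cdot 16 - \frac{2404}{1403} = 64 - \frac{2404}{1403} = \frac{87388}{1403}$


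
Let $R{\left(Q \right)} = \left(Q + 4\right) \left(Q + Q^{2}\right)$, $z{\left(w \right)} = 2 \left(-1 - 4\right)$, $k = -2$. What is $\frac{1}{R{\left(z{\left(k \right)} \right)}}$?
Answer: $- \frac{1}{540} \approx -0.0018519$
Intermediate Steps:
$z{\left(w \right)} = -10$ ($z{\left(w \right)} = 2 \left(-5\right) = -10$)
$R{\left(Q \right)} = \left(4 + Q\right) \left(Q + Q^{2}\right)$
$\frac{1}{R{\left(z{\left(k \right)} \right)}} = \frac{1}{\left(-10\right) \left(4 + \left(-10\right)^{2} + 5 \left(-10\right)\right)} = \frac{1}{\left(-10\right) \left(4 + 100 - 50\right)} = \frac{1}{\left(-10\right) 54} = \frac{1}{-540} = - \frac{1}{540}$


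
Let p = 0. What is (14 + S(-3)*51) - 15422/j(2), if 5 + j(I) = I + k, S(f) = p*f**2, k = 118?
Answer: -13812/115 ≈ -120.10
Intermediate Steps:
S(f) = 0 (S(f) = 0*f**2 = 0)
j(I) = 113 + I (j(I) = -5 + (I + 118) = -5 + (118 + I) = 113 + I)
(14 + S(-3)*51) - 15422/j(2) = (14 + 0*51) - 15422/(113 + 2) = (14 + 0) - 15422/115 = 14 - 15422/115 = -13812/115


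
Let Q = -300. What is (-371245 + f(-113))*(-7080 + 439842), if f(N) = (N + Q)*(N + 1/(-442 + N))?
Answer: -25985809821818/185 ≈ -1.4046e+11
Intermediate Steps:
f(N) = (-300 + N)*(N + 1/(-442 + N)) (f(N) = (N - 300)*(N + 1/(-442 + N)) = (-300 + N)*(N + 1/(-442 + N)))
(-371245 + f(-113))*(-7080 + 439842) = (-371245 + (-300 + (-113)³ - 742*(-113)² + 132601*(-113))/(-442 - 113))*(-7080 + 439842) = (-371245 + (-300 - 1442897 - 742*12769 - 14983913)/(-555))*432762 = (-371245 - (-300 - 1442897 - 9474598 - 14983913)/555)*432762 = (-371245 - 1/555*(-25901708))*432762 = (-371245 + 25901708/555)*432762 = -180139267/555*432762 = -25985809821818/185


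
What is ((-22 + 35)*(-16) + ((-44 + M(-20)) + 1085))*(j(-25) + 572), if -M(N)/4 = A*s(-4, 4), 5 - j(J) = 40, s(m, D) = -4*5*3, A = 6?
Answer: 1220601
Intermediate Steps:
s(m, D) = -60 (s(m, D) = -20*3 = -60)
j(J) = -35 (j(J) = 5 - 1*40 = 5 - 40 = -35)
M(N) = 1440 (M(N) = -24*(-60) = -4*(-360) = 1440)
((-22 + 35)*(-16) + ((-44 + M(-20)) + 1085))*(j(-25) + 572) = ((-22 + 35)*(-16) + ((-44 + 1440) + 1085))*(-35 + 572) = (13*(-16) + (1396 + 1085))*537 = (-208 + 2481)*537 = 2273*537 = 1220601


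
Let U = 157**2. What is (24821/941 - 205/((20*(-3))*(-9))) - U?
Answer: -2502386485/101628 ≈ -24623.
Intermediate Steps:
U = 24649
(24821/941 - 205/((20*(-3))*(-9))) - U = (24821/941 - 205/((20*(-3))*(-9))) - 1*24649 = (24821*(1/941) - 205/((-60*(-9)))) - 24649 = (24821/941 - 205/540) - 24649 = (24821/941 - 205*1/540) - 24649 = (24821/941 - 41/108) - 24649 = 2642087/101628 - 24649 = -2502386485/101628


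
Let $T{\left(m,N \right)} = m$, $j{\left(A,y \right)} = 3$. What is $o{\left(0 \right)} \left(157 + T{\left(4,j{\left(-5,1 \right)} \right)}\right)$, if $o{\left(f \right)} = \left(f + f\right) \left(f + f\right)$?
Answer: $0$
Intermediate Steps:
$o{\left(f \right)} = 4 f^{2}$ ($o{\left(f \right)} = 2 f 2 f = 4 f^{2}$)
$o{\left(0 \right)} \left(157 + T{\left(4,j{\left(-5,1 \right)} \right)}\right) = 4 \cdot 0^{2} \left(157 + 4\right) = 4 \cdot 0 \cdot 161 = 0 \cdot 161 = 0$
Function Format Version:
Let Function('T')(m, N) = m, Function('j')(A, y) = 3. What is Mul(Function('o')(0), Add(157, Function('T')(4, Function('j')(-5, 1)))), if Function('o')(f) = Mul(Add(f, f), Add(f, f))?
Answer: 0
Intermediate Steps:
Function('o')(f) = Mul(4, Pow(f, 2)) (Function('o')(f) = Mul(Mul(2, f), Mul(2, f)) = Mul(4, Pow(f, 2)))
Mul(Function('o')(0), Add(157, Function('T')(4, Function('j')(-5, 1)))) = Mul(Mul(4, Pow(0, 2)), Add(157, 4)) = Mul(Mul(4, 0), 161) = Mul(0, 161) = 0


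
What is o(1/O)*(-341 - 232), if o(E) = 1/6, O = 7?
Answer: -191/2 ≈ -95.500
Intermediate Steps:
o(E) = ⅙
o(1/O)*(-341 - 232) = (-341 - 232)/6 = (⅙)*(-573) = -191/2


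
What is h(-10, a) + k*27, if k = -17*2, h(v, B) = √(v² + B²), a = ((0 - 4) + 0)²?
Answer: -918 + 2*√89 ≈ -899.13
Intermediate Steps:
a = 16 (a = (-4 + 0)² = (-4)² = 16)
h(v, B) = √(B² + v²)
k = -34
h(-10, a) + k*27 = √(16² + (-10)²) - 34*27 = √(256 + 100) - 918 = √356 - 918 = 2*√89 - 918 = -918 + 2*√89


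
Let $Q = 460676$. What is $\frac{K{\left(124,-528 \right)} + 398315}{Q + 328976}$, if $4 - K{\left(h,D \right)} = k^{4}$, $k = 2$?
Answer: $\frac{398303}{789652} \approx 0.5044$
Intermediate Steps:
$K{\left(h,D \right)} = -12$ ($K{\left(h,D \right)} = 4 - 2^{4} = 4 - 16 = -12$)
$\frac{K{\left(124,-528 \right)} + 398315}{Q + 328976} = \frac{-12 + 398315}{460676 + 328976} = \frac{398303}{789652}$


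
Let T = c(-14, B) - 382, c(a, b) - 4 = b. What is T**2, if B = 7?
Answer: 137641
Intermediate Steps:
c(a, b) = 4 + b
T = -371 (T = (4 + 7) - 382 = 11 - 382 = -371)
T**2 = (-371)**2 = 137641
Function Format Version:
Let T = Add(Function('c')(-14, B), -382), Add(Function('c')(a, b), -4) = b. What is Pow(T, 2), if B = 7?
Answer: 137641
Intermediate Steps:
Function('c')(a, b) = Add(4, b)
T = -371 (T = Add(Add(4, 7), -382) = Add(11, -382) = -371)
Pow(T, 2) = Pow(-371, 2) = 137641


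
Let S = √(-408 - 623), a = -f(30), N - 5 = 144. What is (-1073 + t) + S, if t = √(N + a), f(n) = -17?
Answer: -1073 + √166 + I*√1031 ≈ -1060.1 + 32.109*I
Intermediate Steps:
N = 149 (N = 5 + 144 = 149)
a = 17 (a = -1*(-17) = 17)
t = √166 (t = √(149 + 17) = √166 ≈ 12.884)
S = I*√1031 (S = √(-1031) = I*√1031 ≈ 32.109*I)
(-1073 + t) + S = (-1073 + √166) + I*√1031 = -1073 + √166 + I*√1031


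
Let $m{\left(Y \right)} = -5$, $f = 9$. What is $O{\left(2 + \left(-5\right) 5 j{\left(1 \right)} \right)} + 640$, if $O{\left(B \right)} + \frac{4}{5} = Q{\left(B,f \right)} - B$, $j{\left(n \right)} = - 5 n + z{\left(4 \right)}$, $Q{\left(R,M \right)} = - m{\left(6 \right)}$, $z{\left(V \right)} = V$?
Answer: $\frac{3086}{5} \approx 617.2$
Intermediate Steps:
$Q{\left(R,M \right)} = 5$ ($Q{\left(R,M \right)} = \left(-1\right) \left(-5\right) = 5$)
$j{\left(n \right)} = 4 - 5 n$ ($j{\left(n \right)} = - 5 n + 4 = 4 - 5 n$)
$O{\left(B \right)} = \frac{21}{5} - B$ ($O{\left(B \right)} = - \frac{4}{5} - \left(-5 + B\right) = \frac{21}{5} - B$)
$O{\left(2 + \left(-5\right) 5 j{\left(1 \right)} \right)} + 640 = \left(\frac{21}{5} - \left(2 + \left(-5\right) 5 \left(4 - 5\right)\right)\right) + 640 = \left(\frac{21}{5} - \left(2 - 25 \left(4 - 5\right)\right)\right) + 640 = \left(\frac{21}{5} - \left(2 - -25\right)\right) + 640 = \left(\frac{21}{5} - \left(2 + 25\right)\right) + 640 = \left(\frac{21}{5} - 27\right) + 640 = - \frac{114}{5} + 640 = \frac{3086}{5}$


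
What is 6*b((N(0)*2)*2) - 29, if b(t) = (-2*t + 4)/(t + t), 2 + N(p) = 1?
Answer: -38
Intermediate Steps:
N(p) = -1 (N(p) = -2 + 1 = -1)
b(t) = (4 - 2*t)/(2*t) (b(t) = (4 - 2*t)/((2*t)) = (4 - 2*t)*(1/(2*t)) = (4 - 2*t)/(2*t))
6*b((N(0)*2)*2) - 29 = 6*((2 - (-1*2)*2)/((-1*2*2))) - 29 = 6*((2 - (-2)*2)/((-2*2))) - 29 = 6*((2 - 1*(-4))/(-4)) - 29 = 6*(-(2 + 4)/4) - 29 = 6*(-¼*6) - 29 = 6*(-3/2) - 29 = -9 - 29 = -38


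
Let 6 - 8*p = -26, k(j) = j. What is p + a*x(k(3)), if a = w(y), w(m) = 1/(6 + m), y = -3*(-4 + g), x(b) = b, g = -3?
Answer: 37/9 ≈ 4.1111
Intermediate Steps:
p = 4 (p = ¾ - ⅛*(-26) = ¾ + 13/4 = 4)
y = 21 (y = -3*(-4 - 3) = -3*(-7) = 21)
a = 1/27 (a = 1/(6 + 21) = 1/27 ≈ 0.037037)
p + a*x(k(3)) = 4 + (1/27)*3 = 4 + ⅑ = 37/9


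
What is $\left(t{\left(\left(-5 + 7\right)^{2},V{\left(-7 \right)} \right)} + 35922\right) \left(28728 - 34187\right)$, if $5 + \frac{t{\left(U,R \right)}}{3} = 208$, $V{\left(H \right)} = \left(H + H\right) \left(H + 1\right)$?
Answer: $-199422729$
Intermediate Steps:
$V{\left(H \right)} = 2 H \left(1 + H\right)$
$t{\left(U,R \right)} = 609$ ($t{\left(U,R \right)} = -15 + 3 \cdot 208 = -15 + 624 = 609$)
$\left(t{\left(\left(-5 + 7\right)^{2},V{\left(-7 \right)} \right)} + 35922\right) \left(28728 - 34187\right) = \left(609 + 35922\right) \left(28728 - 34187\right) = 36531 \left(-5459\right) = -199422729$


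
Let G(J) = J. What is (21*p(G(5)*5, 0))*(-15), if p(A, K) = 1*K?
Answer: 0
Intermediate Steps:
p(A, K) = K
(21*p(G(5)*5, 0))*(-15) = (21*0)*(-15) = 0*(-15) = 0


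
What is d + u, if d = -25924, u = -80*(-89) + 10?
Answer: -18794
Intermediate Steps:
u = 7130 (u = 7120 + 10 = 7130)
d + u = -25924 + 7130 = -18794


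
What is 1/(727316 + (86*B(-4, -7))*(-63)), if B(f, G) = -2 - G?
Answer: 1/700226 ≈ 1.4281e-6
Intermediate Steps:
1/(727316 + (86*B(-4, -7))*(-63)) = 1/(727316 + (86*(-2 - 1*(-7)))*(-63)) = 1/(727316 + (86*(-2 + 7))*(-63)) = 1/(727316 + (86*5)*(-63)) = 1/(727316 + 430*(-63)) = 1/(727316 - 27090) = 1/700226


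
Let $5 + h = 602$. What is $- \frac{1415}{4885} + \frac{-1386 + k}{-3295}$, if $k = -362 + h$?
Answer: $\frac{192042}{3219215} \approx 0.059655$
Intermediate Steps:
$h = 597$ ($h = -5 + 602 = 597$)
$k = 235$ ($k = -362 + 597 = 235$)
$- \frac{1415}{4885} + \frac{-1386 + k}{-3295} = - \frac{1415}{4885} + \frac{-1386 + 235}{-3295} = \left(-1415\right) \frac{1}{4885} - - \frac{1151}{3295} = - \frac{283}{977} + \frac{1151}{3295} = \frac{192042}{3219215}$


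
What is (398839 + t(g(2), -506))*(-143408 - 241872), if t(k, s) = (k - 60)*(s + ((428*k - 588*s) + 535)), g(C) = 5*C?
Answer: 5660923278080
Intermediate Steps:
t(k, s) = (-60 + k)*(535 - 587*s + 428*k) (t(k, s) = (-60 + k)*(s + ((-588*s + 428*k) + 535)) = (-60 + k)*(s + (535 - 588*s + 428*k)) = (-60 + k)*(535 - 587*s + 428*k))
(398839 + t(g(2), -506))*(-143408 - 241872) = (398839 + (-32100 - 125725*2 + 428*(5*2)² + 35220*(-506) - 587*5*2*(-506)))*(-143408 - 241872) = (398839 + (-32100 - 25145*10 + 428*10² - 17821320 - 587*10*(-506)))*(-385280) = (398839 + (-32100 - 251450 + 428*100 - 17821320 + 2970220))*(-385280) = (398839 + (-32100 - 251450 + 42800 - 17821320 + 2970220))*(-385280) = (398839 - 15091850)*(-385280) = -14693011*(-385280) = 5660923278080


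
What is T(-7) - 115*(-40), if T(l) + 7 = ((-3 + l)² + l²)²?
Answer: 26794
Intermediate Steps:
T(l) = -7 + (l² + (-3 + l)²)² (T(l) = -7 + ((-3 + l)² + l²)² = -7 + (l² + (-3 + l)²)²)
T(-7) - 115*(-40) = (-7 + ((-7)² + (-3 - 7)²)²) - 115*(-40) = (-7 + (49 + (-10)²)²) + 4600 = (-7 + (49 + 100)²) + 4600 = (-7 + 149²) + 4600 = (-7 + 22201) + 4600 = 22194 + 4600 = 26794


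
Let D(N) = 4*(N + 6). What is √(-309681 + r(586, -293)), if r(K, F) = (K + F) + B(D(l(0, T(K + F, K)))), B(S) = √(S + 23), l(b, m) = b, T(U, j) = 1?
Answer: √(-309388 + √47) ≈ 556.22*I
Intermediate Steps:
D(N) = 24 + 4*N (D(N) = 4*(6 + N) = 24 + 4*N)
B(S) = √(23 + S)
r(K, F) = F + K + √47 (r(K, F) = (K + F) + √(23 + (24 + 4*0)) = (F + K) + √(23 + (24 + 0)) = (F + K) + √(23 + 24) = (F + K) + √47 = F + K + √47)
√(-309681 + r(586, -293)) = √(-309681 + (-293 + 586 + √47)) = √(-309681 + (293 + √47)) = √(-309388 + √47)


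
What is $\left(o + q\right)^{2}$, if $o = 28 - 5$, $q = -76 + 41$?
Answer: $144$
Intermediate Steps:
$q = -35$
$o = 23$ ($o = 28 - 5 = 23$)
$\left(o + q\right)^{2} = \left(23 - 35\right)^{2} = \left(-12\right)^{2} = 144$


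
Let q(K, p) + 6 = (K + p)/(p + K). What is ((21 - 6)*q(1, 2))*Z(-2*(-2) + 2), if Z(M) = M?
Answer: -450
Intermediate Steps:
q(K, p) = -5 (q(K, p) = -6 + (K + p)/(p + K) = -6 + (K + p)/(K + p) = -6 + 1 = -5)
((21 - 6)*q(1, 2))*Z(-2*(-2) + 2) = ((21 - 6)*(-5))*(-2*(-2) + 2) = (15*(-5))*(4 + 2) = -75*6 = -450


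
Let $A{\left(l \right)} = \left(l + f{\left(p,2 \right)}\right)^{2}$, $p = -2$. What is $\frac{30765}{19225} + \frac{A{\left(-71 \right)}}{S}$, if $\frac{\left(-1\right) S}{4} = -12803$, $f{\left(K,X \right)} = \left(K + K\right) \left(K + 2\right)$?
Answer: $\frac{334490081}{196910140} \approx 1.6987$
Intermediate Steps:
$f{\left(K,X \right)} = 2 K \left(2 + K\right)$
$S = 51212$ ($S = \left(-4\right) \left(-12803\right) = 51212$)
$A{\left(l \right)} = l^{2}$ ($A{\left(l \right)} = \left(l + 2 \left(-2\right) \left(2 - 2\right)\right)^{2} = \left(l + 2 \left(-2\right) 0\right)^{2} = \left(l + 0\right)^{2} = l^{2}$)
$\frac{30765}{19225} + \frac{A{\left(-71 \right)}}{S} = \frac{30765}{19225} + \frac{\left(-71\right)^{2}}{51212} = 30765 \cdot \frac{1}{19225} + 5041 \cdot \frac{1}{51212} = \frac{6153}{3845} + \frac{5041}{51212} = \frac{334490081}{196910140}$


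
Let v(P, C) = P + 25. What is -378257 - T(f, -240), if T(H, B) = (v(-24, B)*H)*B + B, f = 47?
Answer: -366737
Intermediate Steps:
v(P, C) = 25 + P
T(H, B) = B + B*H (T(H, B) = ((25 - 24)*H)*B + B = (1*H)*B + B = H*B + B = B*H + B = B + B*H)
-378257 - T(f, -240) = -378257 - (-240)*(1 + 47) = -378257 - (-240)*48 = -378257 - 1*(-11520) = -378257 + 11520 = -366737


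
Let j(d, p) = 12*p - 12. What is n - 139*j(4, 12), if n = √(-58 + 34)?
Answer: -18348 + 2*I*√6 ≈ -18348.0 + 4.899*I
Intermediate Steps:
j(d, p) = -12 + 12*p
n = 2*I*√6 (n = √(-24) = 2*I*√6 ≈ 4.899*I)
n - 139*j(4, 12) = 2*I*√6 - 139*(-12 + 12*12) = 2*I*√6 - 139*(-12 + 144) = 2*I*√6 - 139*132 = 2*I*√6 - 18348 = -18348 + 2*I*√6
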